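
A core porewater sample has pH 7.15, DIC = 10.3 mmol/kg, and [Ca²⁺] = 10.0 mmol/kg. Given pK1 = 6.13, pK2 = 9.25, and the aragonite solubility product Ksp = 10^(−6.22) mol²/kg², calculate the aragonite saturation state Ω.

Ω = 1.23

α₂ = 1 / (1 + [H⁺]/K2 + [H⁺]²/(K1K2)) = 1 / (1 + 10^+2.10 + 10^+1.08)
   = 1 / (1 + 125.89 + 12.023) = 1/138.92 = 0.007199
[CO3²⁻] = α₂ × DIC = 0.007199 × 10.3 = 0.07415 mmol/kg
Ksp = 10^(−6.22) = 6.026×10^-7
Ω = [Ca²⁺][CO3²⁻]/Ksp = (10.0×10^-3)(7.415×10^-5) / 6.026×10^-7 = 1.23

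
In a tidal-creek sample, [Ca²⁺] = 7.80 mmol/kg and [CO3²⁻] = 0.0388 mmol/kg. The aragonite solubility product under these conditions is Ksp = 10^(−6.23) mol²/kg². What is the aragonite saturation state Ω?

Ksp = 10^(−6.23) = 5.888×10^-7
Ω = [Ca²⁺][CO3²⁻]/Ksp = (7.80×10^-3)(0.0388×10^-3) / 5.888×10^-7 = 0.514

Ω = 0.514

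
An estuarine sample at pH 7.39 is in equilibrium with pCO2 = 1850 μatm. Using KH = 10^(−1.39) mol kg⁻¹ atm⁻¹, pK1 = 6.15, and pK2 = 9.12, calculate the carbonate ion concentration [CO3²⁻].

[CO2*] = KH · pCO2 = 10^(−1.39) × 1850×10^-6 = 7.537×10^-5 mol/kg
α₀ = 1/(1 + K1/[H⁺] + K1K2/[H⁺]²) = 1/(1 + 10^+1.24 + 10^-0.49) = 0.05347
DIC = [CO2*]/α₀ = 7.537×10^-5 / 0.05347 = 1.409 mmol/kg
[CO3²⁻] = α₂·DIC; α₂ = 0.01730, so [CO3²⁻] = 0.01730 × 1.409 = 0.0244 mmol/kg

[CO3²⁻] = 0.0244 mmol/kg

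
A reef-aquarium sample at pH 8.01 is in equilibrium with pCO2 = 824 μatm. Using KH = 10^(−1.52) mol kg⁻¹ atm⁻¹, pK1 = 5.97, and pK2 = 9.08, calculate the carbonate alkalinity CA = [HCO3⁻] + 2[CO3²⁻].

CA = 3.19 mmol/kg

[CO2*] = KH · pCO2 = 10^(−1.52) × 824×10^-6 = 2.488×10^-5 mol/kg
α₀ = 1/(1 + K1/[H⁺] + K1K2/[H⁺]²) = 1/(1 + 10^+2.04 + 10^+0.97) = 0.008335
DIC = [CO2*]/α₀ = 2.488×10^-5 / 0.008335 = 2.986 mmol/kg
CA = (α₁ + 2α₂)·DIC = (0.9139 + 2×0.07778) × 2.986 = 3.19 mmol/kg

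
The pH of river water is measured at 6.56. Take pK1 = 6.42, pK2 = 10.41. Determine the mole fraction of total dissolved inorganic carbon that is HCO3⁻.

α₁ = 0.580

α₁ = 1 / (1 + [H⁺]/K1 + K2/[H⁺]) = 1 / (1 + 10^-0.14 + 10^-3.85)
   = 1 / (1 + 0.72444 + 0.00014125) = 1/1.7246 = 0.5799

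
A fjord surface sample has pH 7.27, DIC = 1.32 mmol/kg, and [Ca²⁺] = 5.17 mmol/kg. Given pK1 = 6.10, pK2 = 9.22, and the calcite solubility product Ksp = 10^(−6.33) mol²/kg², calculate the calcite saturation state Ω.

Ω = 0.152

α₂ = 1 / (1 + [H⁺]/K2 + [H⁺]²/(K1K2)) = 1 / (1 + 10^+1.95 + 10^+0.78)
   = 1 / (1 + 89.125 + 6.0256) = 1/96.151 = 0.01040
[CO3²⁻] = α₂ × DIC = 0.01040 × 1.32 = 0.01373 mmol/kg = 13.73 μmol/kg
Ksp = 10^(−6.33) = 4.677×10^-7
Ω = [Ca²⁺][CO3²⁻]/Ksp = (5.17×10^-3)(1.373×10^-5) / 4.677×10^-7 = 0.152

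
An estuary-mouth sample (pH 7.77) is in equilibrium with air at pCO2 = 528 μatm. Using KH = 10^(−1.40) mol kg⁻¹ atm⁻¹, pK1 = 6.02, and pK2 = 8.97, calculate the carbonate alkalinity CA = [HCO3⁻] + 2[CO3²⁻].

[CO2*] = KH · pCO2 = 10^(−1.40) × 528×10^-6 = 2.102×10^-5 mol/kg
α₀ = 1/(1 + K1/[H⁺] + K1K2/[H⁺]²) = 1/(1 + 10^+1.75 + 10^+0.55) = 0.01645
DIC = [CO2*]/α₀ = 2.102×10^-5 / 0.01645 = 1.278 mmol/kg
CA = (α₁ + 2α₂)·DIC = (0.9252 + 2×0.05837) × 1.278 = 1.33 mmol/kg

CA = 1.33 mmol/kg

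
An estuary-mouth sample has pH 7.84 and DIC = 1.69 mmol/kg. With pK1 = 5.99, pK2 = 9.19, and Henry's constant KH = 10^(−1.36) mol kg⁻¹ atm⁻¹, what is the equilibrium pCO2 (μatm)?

α₀ = 1 / (1 + K1/[H⁺] + K1K2/[H⁺]²) = 1 / (1 + 10^+1.85 + 10^+0.50)
   = 1 / (1 + 70.795 + 3.1623) = 1/74.957 = 0.01334
[CO2*] = α₀ × DIC = 0.01334 × 1.69 = 0.02255 mmol/kg
pCO2 = [CO2*]/KH = 2.255×10^-5 / 4.365×10^-2 = 517 μatm

pCO2 = 517 μatm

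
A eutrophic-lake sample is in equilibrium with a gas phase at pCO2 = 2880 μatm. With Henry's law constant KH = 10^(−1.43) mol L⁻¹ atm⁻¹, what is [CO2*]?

KH = 10^(−1.43) = 3.715×10^-2 mol L⁻¹ atm⁻¹
[CO2*] = KH · pCO2 = 3.715×10^-2 × 2880×10^-6 atm = 1.07×10^-4 mol/L

[CO2*] = 107 μmol/L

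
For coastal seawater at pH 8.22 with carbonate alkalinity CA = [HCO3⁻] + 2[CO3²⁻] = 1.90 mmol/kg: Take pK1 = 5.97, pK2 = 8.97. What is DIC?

DIC = 1.66 mmol/kg

CA = [HCO3⁻] + 2[CO3²⁻] = (α₁ + 2α₂)·DIC
At pH 8.22: [H⁺]/K1 = 10^-2.25 = 0.0056234, K2/[H⁺] = 10^-0.75 = 0.17783
α₁ = 1/(1 + 0.0056234 + 0.17783) = 1/1.1835 = 0.8450; α₂ = α₁·K2/[H⁺] = 0.1503
α₁ + 2α₂ = 1.1455
DIC = CA / (α₁ + 2α₂) = 1.90 / 1.1455 = 1.66 mmol/kg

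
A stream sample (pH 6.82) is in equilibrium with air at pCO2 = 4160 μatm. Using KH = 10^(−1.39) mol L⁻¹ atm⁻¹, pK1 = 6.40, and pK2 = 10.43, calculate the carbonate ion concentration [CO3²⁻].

[CO3²⁻] = 0.109 μmol/L

[CO2*] = KH · pCO2 = 10^(−1.39) × 4160×10^-6 = 1.695×10^-4 mol/L
α₀ = 1/(1 + K1/[H⁺] + K1K2/[H⁺]²) = 1/(1 + 10^+0.42 + 10^-3.19) = 0.2754
DIC = [CO2*]/α₀ = 1.695×10^-4 / 0.2754 = 0.6153 mmol/L
[CO3²⁻] = α₂·DIC; α₂ = 0.0001778, so [CO3²⁻] = 0.0001778 × 0.6153 = 0.000109 mmol/L = 0.109 μmol/L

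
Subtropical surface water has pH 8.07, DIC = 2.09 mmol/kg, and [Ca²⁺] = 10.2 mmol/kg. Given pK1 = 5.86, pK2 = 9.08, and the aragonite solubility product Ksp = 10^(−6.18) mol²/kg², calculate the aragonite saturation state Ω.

α₂ = 1 / (1 + [H⁺]/K2 + [H⁺]²/(K1K2)) = 1 / (1 + 10^+1.01 + 10^-1.20)
   = 1 / (1 + 10.233 + 0.063096) = 1/11.296 = 0.08853
[CO3²⁻] = α₂ × DIC = 0.08853 × 2.09 = 0.1850 mmol/kg
Ksp = 10^(−6.18) = 6.607×10^-7
Ω = [Ca²⁺][CO3²⁻]/Ksp = (10.2×10^-3)(1.850×10^-4) / 6.607×10^-7 = 2.86

Ω = 2.86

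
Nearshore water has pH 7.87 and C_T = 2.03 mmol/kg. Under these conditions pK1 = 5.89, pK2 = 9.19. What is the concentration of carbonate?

[CO3²⁻] = 0.0918 mmol/kg

α₂ = 1 / (1 + [H⁺]/K2 + [H⁺]²/(K1K2)) = 1 / (1 + 10^+1.32 + 10^-0.66)
   = 1 / (1 + 20.893 + 0.21878) = 1/22.112 = 0.04522
[CO3²⁻] = α₂ × DIC = 0.04522 × 2.03 = 0.0918 mmol/kg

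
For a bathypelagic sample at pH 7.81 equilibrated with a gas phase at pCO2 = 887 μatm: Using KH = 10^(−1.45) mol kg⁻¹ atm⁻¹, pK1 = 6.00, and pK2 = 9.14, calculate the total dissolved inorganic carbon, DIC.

DIC = 2.16 mmol/kg

[CO2*] = KH · pCO2 = 10^(−1.45) × 887×10^-6 = 3.147×10^-5 mol/kg
α₀ = 1/(1 + K1/[H⁺] + K1K2/[H⁺]²) = 1/(1 + 10^+1.81 + 10^+0.48) = 0.01458
DIC = [CO2*]/α₀ = 3.147×10^-5 / 0.01458 = 2.16 mmol/kg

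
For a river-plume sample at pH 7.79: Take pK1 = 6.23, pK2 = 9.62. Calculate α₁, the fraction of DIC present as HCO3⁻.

α₁ = 1 / (1 + [H⁺]/K1 + K2/[H⁺]) = 1 / (1 + 10^-1.56 + 10^-1.83)
   = 1 / (1 + 0.027542 + 0.014791) = 1/1.0423 = 0.9594

α₁ = 0.959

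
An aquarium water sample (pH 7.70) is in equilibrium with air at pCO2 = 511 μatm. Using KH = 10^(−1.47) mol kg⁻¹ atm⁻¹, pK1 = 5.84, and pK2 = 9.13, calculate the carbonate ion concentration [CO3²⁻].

[CO2*] = KH · pCO2 = 10^(−1.47) × 511×10^-6 = 1.731×10^-5 mol/kg
α₀ = 1/(1 + K1/[H⁺] + K1K2/[H⁺]²) = 1/(1 + 10^+1.86 + 10^+0.43) = 0.01313
DIC = [CO2*]/α₀ = 1.731×10^-5 / 0.01313 = 1.318 mmol/kg
[CO3²⁻] = α₂·DIC; α₂ = 0.03535, so [CO3²⁻] = 0.03535 × 1.318 = 0.0466 mmol/kg

[CO3²⁻] = 0.0466 mmol/kg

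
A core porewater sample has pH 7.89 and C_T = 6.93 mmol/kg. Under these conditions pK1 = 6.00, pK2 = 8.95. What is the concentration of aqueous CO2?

[CO2*] = 0.0812 mmol/kg

α₀ = 1 / (1 + K1/[H⁺] + K1K2/[H⁺]²) = 1 / (1 + 10^+1.89 + 10^+0.83)
   = 1 / (1 + 77.625 + 6.7608) = 1/85.386 = 0.01171
[CO2*] = α₀ × DIC = 0.01171 × 6.93 = 0.0812 mmol/kg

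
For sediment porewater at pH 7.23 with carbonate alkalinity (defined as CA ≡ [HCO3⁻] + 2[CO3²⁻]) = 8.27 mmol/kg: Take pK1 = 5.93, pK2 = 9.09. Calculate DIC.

DIC = 8.56 mmol/kg

CA = [HCO3⁻] + 2[CO3²⁻] = (α₁ + 2α₂)·DIC
At pH 7.23: [H⁺]/K1 = 10^-1.30 = 0.050119, K2/[H⁺] = 10^-1.86 = 0.013804
α₁ = 1/(1 + 0.050119 + 0.013804) = 1/1.0639 = 0.9399; α₂ = α₁·K2/[H⁺] = 0.01297
α₁ + 2α₂ = 0.9659
DIC = CA / (α₁ + 2α₂) = 8.27 / 0.9659 = 8.56 mmol/kg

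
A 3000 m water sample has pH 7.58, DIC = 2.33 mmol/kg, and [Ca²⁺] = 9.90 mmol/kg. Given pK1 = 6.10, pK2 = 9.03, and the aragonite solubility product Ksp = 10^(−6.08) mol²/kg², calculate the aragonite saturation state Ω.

Ω = 0.921

α₂ = 1 / (1 + [H⁺]/K2 + [H⁺]²/(K1K2)) = 1 / (1 + 10^+1.45 + 10^-0.03)
   = 1 / (1 + 28.184 + 0.93325) = 1/30.117 = 0.03320
[CO3²⁻] = α₂ × DIC = 0.03320 × 2.33 = 0.07736 mmol/kg
Ksp = 10^(−6.08) = 8.318×10^-7
Ω = [Ca²⁺][CO3²⁻]/Ksp = (9.90×10^-3)(7.736×10^-5) / 8.318×10^-7 = 0.921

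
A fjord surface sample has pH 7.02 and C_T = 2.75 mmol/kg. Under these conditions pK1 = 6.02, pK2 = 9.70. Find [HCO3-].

[HCO3⁻] = 2.50 mmol/kg

α₁ = 1 / (1 + [H⁺]/K1 + K2/[H⁺]) = 1 / (1 + 10^-1.00 + 10^-2.68)
   = 1 / (1 + 0.10000 + 0.0020893) = 1/1.1021 = 0.9074
[HCO3⁻] = α₁ × DIC = 0.9074 × 2.75 = 2.50 mmol/kg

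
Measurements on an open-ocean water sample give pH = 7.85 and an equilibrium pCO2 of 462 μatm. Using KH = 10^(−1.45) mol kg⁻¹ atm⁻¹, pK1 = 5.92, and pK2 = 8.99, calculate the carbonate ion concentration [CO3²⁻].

[CO3²⁻] = 0.101 mmol/kg

[CO2*] = KH · pCO2 = 10^(−1.45) × 462×10^-6 = 1.639×10^-5 mol/kg
α₀ = 1/(1 + K1/[H⁺] + K1K2/[H⁺]²) = 1/(1 + 10^+1.93 + 10^+0.79) = 0.01084
DIC = [CO2*]/α₀ = 1.639×10^-5 / 0.01084 = 1.513 mmol/kg
[CO3²⁻] = α₂·DIC; α₂ = 0.06682, so [CO3²⁻] = 0.06682 × 1.513 = 0.101 mmol/kg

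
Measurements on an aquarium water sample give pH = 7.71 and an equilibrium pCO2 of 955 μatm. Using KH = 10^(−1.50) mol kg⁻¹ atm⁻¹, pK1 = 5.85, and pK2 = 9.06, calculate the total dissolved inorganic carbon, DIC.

DIC = 2.32 mmol/kg

[CO2*] = KH · pCO2 = 10^(−1.50) × 955×10^-6 = 3.020×10^-5 mol/kg
α₀ = 1/(1 + K1/[H⁺] + K1K2/[H⁺]²) = 1/(1 + 10^+1.86 + 10^+0.51) = 0.01304
DIC = [CO2*]/α₀ = 3.020×10^-5 / 0.01304 = 2.32 mmol/kg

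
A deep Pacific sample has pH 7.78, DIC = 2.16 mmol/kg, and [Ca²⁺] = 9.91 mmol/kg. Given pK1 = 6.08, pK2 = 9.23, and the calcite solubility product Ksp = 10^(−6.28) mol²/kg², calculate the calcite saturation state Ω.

α₂ = 1 / (1 + [H⁺]/K2 + [H⁺]²/(K1K2)) = 1 / (1 + 10^+1.45 + 10^-0.25)
   = 1 / (1 + 28.184 + 0.56234) = 1/29.746 = 0.03362
[CO3²⁻] = α₂ × DIC = 0.03362 × 2.16 = 0.07261 mmol/kg
Ksp = 10^(−6.28) = 5.248×10^-7
Ω = [Ca²⁺][CO3²⁻]/Ksp = (9.91×10^-3)(7.261×10^-5) / 5.248×10^-7 = 1.37

Ω = 1.37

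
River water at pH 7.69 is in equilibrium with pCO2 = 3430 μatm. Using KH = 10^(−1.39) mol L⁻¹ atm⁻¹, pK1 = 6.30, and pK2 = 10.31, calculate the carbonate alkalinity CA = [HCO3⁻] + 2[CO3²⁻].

[CO2*] = KH · pCO2 = 10^(−1.39) × 3430×10^-6 = 1.397×10^-4 mol/L
α₀ = 1/(1 + K1/[H⁺] + K1K2/[H⁺]²) = 1/(1 + 10^+1.39 + 10^-1.23) = 0.03905
DIC = [CO2*]/α₀ = 1.397×10^-4 / 0.03905 = 3.578 mmol/L
CA = (α₁ + 2α₂)·DIC = (0.9586 + 2×0.002300) × 3.578 = 3.45 mmol/L

CA = 3.45 mmol/L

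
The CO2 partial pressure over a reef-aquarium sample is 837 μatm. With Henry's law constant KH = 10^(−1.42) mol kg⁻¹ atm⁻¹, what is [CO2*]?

KH = 10^(−1.42) = 3.802×10^-2 mol kg⁻¹ atm⁻¹
[CO2*] = KH · pCO2 = 3.802×10^-2 × 837×10^-6 atm = 3.18×10^-5 mol/kg

[CO2*] = 31.8 μmol/kg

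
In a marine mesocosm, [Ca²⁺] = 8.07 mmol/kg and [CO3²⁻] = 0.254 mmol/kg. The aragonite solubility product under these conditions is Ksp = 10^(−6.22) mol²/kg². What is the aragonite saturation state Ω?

Ω = 3.40

Ksp = 10^(−6.22) = 6.026×10^-7
Ω = [Ca²⁺][CO3²⁻]/Ksp = (8.07×10^-3)(0.254×10^-3) / 6.026×10^-7 = 3.40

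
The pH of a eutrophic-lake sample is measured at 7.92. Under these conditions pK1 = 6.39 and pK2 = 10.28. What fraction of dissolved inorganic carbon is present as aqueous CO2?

α₀ = 1 / (1 + K1/[H⁺] + K1K2/[H⁺]²) = 1 / (1 + 10^+1.53 + 10^-0.83)
   = 1 / (1 + 33.884 + 0.14791) = 1/35.032 = 0.02855

α₀ = 0.0285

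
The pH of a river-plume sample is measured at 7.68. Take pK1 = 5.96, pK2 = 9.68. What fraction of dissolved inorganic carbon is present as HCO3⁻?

α₁ = 1 / (1 + [H⁺]/K1 + K2/[H⁺]) = 1 / (1 + 10^-1.72 + 10^-2.00)
   = 1 / (1 + 0.019055 + 0.010000) = 1/1.0291 = 0.9718

α₁ = 0.972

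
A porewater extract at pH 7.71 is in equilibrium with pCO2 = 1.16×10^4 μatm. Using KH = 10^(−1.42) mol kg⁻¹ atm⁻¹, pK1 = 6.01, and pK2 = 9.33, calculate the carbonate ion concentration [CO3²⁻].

[CO2*] = KH · pCO2 = 10^(−1.42) × 1.16×10^4×10^-6 = 4.410×10^-4 mol/kg
α₀ = 1/(1 + K1/[H⁺] + K1K2/[H⁺]²) = 1/(1 + 10^+1.70 + 10^+0.08) = 0.01911
DIC = [CO2*]/α₀ = 4.410×10^-4 / 0.01911 = 23.07 mmol/kg
[CO3²⁻] = α₂·DIC; α₂ = 0.02298, so [CO3²⁻] = 0.02298 × 23.07 = 0.530 mmol/kg

[CO3²⁻] = 0.530 mmol/kg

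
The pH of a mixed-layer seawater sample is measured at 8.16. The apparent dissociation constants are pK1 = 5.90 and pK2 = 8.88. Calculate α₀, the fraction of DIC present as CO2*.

α₀ = 0.00459

α₀ = 1 / (1 + K1/[H⁺] + K1K2/[H⁺]²) = 1 / (1 + 10^+2.26 + 10^+1.54)
   = 1 / (1 + 181.97 + 34.674) = 1/217.64 = 0.004595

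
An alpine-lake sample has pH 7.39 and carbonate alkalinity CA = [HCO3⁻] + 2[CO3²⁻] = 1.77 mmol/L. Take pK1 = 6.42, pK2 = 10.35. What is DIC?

CA = [HCO3⁻] + 2[CO3²⁻] = (α₁ + 2α₂)·DIC
At pH 7.39: [H⁺]/K1 = 10^-0.97 = 0.10715, K2/[H⁺] = 10^-2.96 = 0.0010965
α₁ = 1/(1 + 0.10715 + 0.0010965) = 1/1.1082 = 0.9023; α₂ = α₁·K2/[H⁺] = 0.0009894
α₁ + 2α₂ = 0.9043
DIC = CA / (α₁ + 2α₂) = 1.77 / 0.9043 = 1.96 mmol/L

DIC = 1.96 mmol/L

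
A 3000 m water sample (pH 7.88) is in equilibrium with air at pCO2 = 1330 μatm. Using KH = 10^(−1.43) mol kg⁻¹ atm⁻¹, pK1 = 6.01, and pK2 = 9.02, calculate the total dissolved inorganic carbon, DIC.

DIC = 3.98 mmol/kg

[CO2*] = KH · pCO2 = 10^(−1.43) × 1330×10^-6 = 4.941×10^-5 mol/kg
α₀ = 1/(1 + K1/[H⁺] + K1K2/[H⁺]²) = 1/(1 + 10^+1.87 + 10^+0.73) = 0.01242
DIC = [CO2*]/α₀ = 4.941×10^-5 / 0.01242 = 3.98 mmol/kg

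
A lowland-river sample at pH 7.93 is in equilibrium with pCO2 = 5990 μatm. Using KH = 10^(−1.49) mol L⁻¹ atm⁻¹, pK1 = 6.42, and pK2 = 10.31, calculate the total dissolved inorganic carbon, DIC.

[CO2*] = KH · pCO2 = 10^(−1.49) × 5990×10^-6 = 1.938×10^-4 mol/L
α₀ = 1/(1 + K1/[H⁺] + K1K2/[H⁺]²) = 1/(1 + 10^+1.51 + 10^-0.87) = 0.02986
DIC = [CO2*]/α₀ = 1.938×10^-4 / 0.02986 = 6.49 mmol/L

DIC = 6.49 mmol/L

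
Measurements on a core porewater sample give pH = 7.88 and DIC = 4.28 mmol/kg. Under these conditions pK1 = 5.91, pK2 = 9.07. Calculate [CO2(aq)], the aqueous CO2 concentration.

[CO2*] = 0.0427 mmol/kg

α₀ = 1 / (1 + K1/[H⁺] + K1K2/[H⁺]²) = 1 / (1 + 10^+1.97 + 10^+0.78)
   = 1 / (1 + 93.325 + 6.0256) = 1/100.35 = 0.009965
[CO2*] = α₀ × DIC = 0.009965 × 4.28 = 0.0427 mmol/kg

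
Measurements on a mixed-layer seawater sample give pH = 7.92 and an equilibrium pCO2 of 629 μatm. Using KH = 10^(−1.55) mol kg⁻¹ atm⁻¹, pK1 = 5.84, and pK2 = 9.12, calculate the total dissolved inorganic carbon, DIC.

DIC = 2.28 mmol/kg

[CO2*] = KH · pCO2 = 10^(−1.55) × 629×10^-6 = 1.773×10^-5 mol/kg
α₀ = 1/(1 + K1/[H⁺] + K1K2/[H⁺]²) = 1/(1 + 10^+2.08 + 10^+0.88) = 0.007763
DIC = [CO2*]/α₀ = 1.773×10^-5 / 0.007763 = 2.28 mmol/kg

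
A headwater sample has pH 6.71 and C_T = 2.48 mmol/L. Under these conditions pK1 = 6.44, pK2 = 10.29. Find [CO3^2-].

[CO3²⁻] = 0.424 μmol/L

α₂ = 1 / (1 + [H⁺]/K2 + [H⁺]²/(K1K2)) = 1 / (1 + 10^+3.58 + 10^+3.31)
   = 1 / (1 + 3801.9 + 2041.7) = 1/5844.6 = 0.0001711
[CO3²⁻] = α₂ × DIC = 0.0001711 × 2.48 = 0.000424 mmol/L = 0.424 μmol/L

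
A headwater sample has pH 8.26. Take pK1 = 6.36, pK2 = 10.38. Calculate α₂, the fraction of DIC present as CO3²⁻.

α₂ = 1 / (1 + [H⁺]/K2 + [H⁺]²/(K1K2)) = 1 / (1 + 10^+2.12 + 10^+0.22)
   = 1 / (1 + 131.83 + 1.6596) = 1/134.49 = 0.007436

α₂ = 0.00744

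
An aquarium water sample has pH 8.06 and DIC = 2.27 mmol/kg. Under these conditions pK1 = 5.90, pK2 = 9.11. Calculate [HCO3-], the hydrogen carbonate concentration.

α₁ = 1 / (1 + [H⁺]/K1 + K2/[H⁺]) = 1 / (1 + 10^-2.16 + 10^-1.05)
   = 1 / (1 + 0.0069183 + 0.089125) = 1/1.0960 = 0.9124
[HCO3⁻] = α₁ × DIC = 0.9124 × 2.27 = 2.07 mmol/kg

[HCO3⁻] = 2.07 mmol/kg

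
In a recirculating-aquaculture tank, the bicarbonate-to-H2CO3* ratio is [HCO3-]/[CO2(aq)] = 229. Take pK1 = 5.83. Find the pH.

From K1 = [H⁺][HCO3-]/[CO2(aq)]:  pH = pK1 + log₁₀([HCO3-]/[CO2(aq)])
log₁₀(229) = +2.360
pH = 5.83 + (+2.360) = 8.19

pH = 8.19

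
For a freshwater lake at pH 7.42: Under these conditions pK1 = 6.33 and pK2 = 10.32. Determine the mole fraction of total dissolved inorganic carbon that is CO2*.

α₀ = 0.0751

α₀ = 1 / (1 + K1/[H⁺] + K1K2/[H⁺]²) = 1 / (1 + 10^+1.09 + 10^-1.81)
   = 1 / (1 + 12.303 + 0.015488) = 1/13.318 = 0.07509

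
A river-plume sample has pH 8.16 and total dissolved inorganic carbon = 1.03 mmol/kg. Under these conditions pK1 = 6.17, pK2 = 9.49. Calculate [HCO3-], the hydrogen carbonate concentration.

α₁ = 1 / (1 + [H⁺]/K1 + K2/[H⁺]) = 1 / (1 + 10^-1.99 + 10^-1.33)
   = 1 / (1 + 0.010233 + 0.046774) = 1/1.0570 = 0.9461
[HCO3⁻] = α₁ × DIC = 0.9461 × 1.03 = 0.974 mmol/kg

[HCO3⁻] = 0.974 mmol/kg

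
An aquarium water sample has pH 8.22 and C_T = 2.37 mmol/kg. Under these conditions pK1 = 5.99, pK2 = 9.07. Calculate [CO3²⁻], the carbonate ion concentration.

α₂ = 1 / (1 + [H⁺]/K2 + [H⁺]²/(K1K2)) = 1 / (1 + 10^+0.85 + 10^-1.38)
   = 1 / (1 + 7.0795 + 0.041687) = 1/8.1211 = 0.1231
[CO3²⁻] = α₂ × DIC = 0.1231 × 2.37 = 0.292 mmol/kg

[CO3²⁻] = 0.292 mmol/kg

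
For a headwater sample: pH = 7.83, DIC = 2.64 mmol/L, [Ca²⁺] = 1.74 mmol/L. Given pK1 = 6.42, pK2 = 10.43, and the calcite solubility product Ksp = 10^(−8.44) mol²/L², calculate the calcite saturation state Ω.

Ω = 3.05

α₂ = 1 / (1 + [H⁺]/K2 + [H⁺]²/(K1K2)) = 1 / (1 + 10^+2.60 + 10^+1.19)
   = 1 / (1 + 398.11 + 15.488) = 1/414.60 = 0.002412
[CO3²⁻] = α₂ × DIC = 0.002412 × 2.64 = 0.006368 mmol/L = 6.368 μmol/L
Ksp = 10^(−8.44) = 3.631×10^-9
Ω = [Ca²⁺][CO3²⁻]/Ksp = (1.74×10^-3)(6.368×10^-6) / 3.631×10^-9 = 3.05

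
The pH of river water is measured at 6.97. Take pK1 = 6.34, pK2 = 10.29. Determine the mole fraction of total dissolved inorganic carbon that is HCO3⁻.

α₁ = 0.810

α₁ = 1 / (1 + [H⁺]/K1 + K2/[H⁺]) = 1 / (1 + 10^-0.63 + 10^-3.32)
   = 1 / (1 + 0.23442 + 0.00047863) = 1/1.2349 = 0.8098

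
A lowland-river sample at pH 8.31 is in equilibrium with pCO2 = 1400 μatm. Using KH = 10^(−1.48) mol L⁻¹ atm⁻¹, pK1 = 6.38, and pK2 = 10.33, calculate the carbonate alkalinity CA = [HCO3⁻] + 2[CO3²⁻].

CA = 4.02 mmol/L

[CO2*] = KH · pCO2 = 10^(−1.48) × 1400×10^-6 = 4.636×10^-5 mol/L
α₀ = 1/(1 + K1/[H⁺] + K1K2/[H⁺]²) = 1/(1 + 10^+1.93 + 10^-0.09) = 0.01150
DIC = [CO2*]/α₀ = 4.636×10^-5 / 0.01150 = 4.030 mmol/L
CA = (α₁ + 2α₂)·DIC = (0.9791 + 2×0.009351) × 4.030 = 4.02 mmol/L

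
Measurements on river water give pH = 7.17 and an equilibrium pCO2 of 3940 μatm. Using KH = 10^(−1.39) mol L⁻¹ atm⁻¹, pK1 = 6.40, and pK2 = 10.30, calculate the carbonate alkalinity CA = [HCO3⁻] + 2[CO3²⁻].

[CO2*] = KH · pCO2 = 10^(−1.39) × 3940×10^-6 = 1.605×10^-4 mol/L
α₀ = 1/(1 + K1/[H⁺] + K1K2/[H⁺]²) = 1/(1 + 10^+0.77 + 10^-2.36) = 0.1451
DIC = [CO2*]/α₀ = 1.605×10^-4 / 0.1451 = 1.106 mmol/L
CA = (α₁ + 2α₂)·DIC = (0.8543 + 2×0.0006333) × 1.106 = 0.947 mmol/L

CA = 0.947 mmol/L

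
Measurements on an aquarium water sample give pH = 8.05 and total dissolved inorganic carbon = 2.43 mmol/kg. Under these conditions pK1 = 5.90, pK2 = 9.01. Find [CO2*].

α₀ = 1 / (1 + K1/[H⁺] + K1K2/[H⁺]²) = 1 / (1 + 10^+2.15 + 10^+1.19)
   = 1 / (1 + 141.25 + 15.488) = 1/157.74 = 0.006339
[CO2*] = α₀ × DIC = 0.006339 × 2.43 = 0.0154 mmol/kg = 15.4 μmol/kg

[CO2*] = 15.4 μmol/kg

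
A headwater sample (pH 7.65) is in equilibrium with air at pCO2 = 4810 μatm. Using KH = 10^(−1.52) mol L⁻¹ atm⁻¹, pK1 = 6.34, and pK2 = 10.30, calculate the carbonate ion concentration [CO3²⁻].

[CO2*] = KH · pCO2 = 10^(−1.52) × 4810×10^-6 = 1.453×10^-4 mol/L
α₀ = 1/(1 + K1/[H⁺] + K1K2/[H⁺]²) = 1/(1 + 10^+1.31 + 10^-1.34) = 0.04659
DIC = [CO2*]/α₀ = 1.453×10^-4 / 0.04659 = 3.118 mmol/L
[CO3²⁻] = α₂·DIC; α₂ = 0.002130, so [CO3²⁻] = 0.002130 × 3.118 = 0.00664 mmol/L = 6.64 μmol/L

[CO3²⁻] = 6.64 μmol/L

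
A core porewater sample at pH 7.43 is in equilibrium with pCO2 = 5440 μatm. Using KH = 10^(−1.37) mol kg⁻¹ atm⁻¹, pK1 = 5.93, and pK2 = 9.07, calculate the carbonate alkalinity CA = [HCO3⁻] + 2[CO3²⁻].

[CO2*] = KH · pCO2 = 10^(−1.37) × 5440×10^-6 = 2.321×10^-4 mol/kg
α₀ = 1/(1 + K1/[H⁺] + K1K2/[H⁺]²) = 1/(1 + 10^+1.50 + 10^-0.14) = 0.02999
DIC = [CO2*]/α₀ = 2.321×10^-4 / 0.02999 = 7.739 mmol/kg
CA = (α₁ + 2α₂)·DIC = (0.9483 + 2×0.02172) × 7.739 = 7.67 mmol/kg

CA = 7.67 mmol/kg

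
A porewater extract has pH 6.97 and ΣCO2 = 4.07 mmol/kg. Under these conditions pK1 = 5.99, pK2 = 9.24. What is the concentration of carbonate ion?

α₂ = 1 / (1 + [H⁺]/K2 + [H⁺]²/(K1K2)) = 1 / (1 + 10^+2.27 + 10^+1.29)
   = 1 / (1 + 186.21 + 19.498) = 1/206.71 = 0.004838
[CO3²⁻] = α₂ × DIC = 0.004838 × 4.07 = 0.0197 mmol/kg = 19.7 μmol/kg

[CO3²⁻] = 19.7 μmol/kg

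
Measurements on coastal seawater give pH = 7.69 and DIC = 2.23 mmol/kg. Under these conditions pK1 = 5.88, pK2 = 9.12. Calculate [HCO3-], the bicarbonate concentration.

[HCO3⁻] = 2.12 mmol/kg

α₁ = 1 / (1 + [H⁺]/K1 + K2/[H⁺]) = 1 / (1 + 10^-1.81 + 10^-1.43)
   = 1 / (1 + 0.015488 + 0.037154) = 1/1.0526 = 0.9500
[HCO3⁻] = α₁ × DIC = 0.9500 × 2.23 = 2.12 mmol/kg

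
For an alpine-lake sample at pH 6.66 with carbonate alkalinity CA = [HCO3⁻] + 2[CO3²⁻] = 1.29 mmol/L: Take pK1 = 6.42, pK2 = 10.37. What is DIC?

DIC = 2.03 mmol/L

CA = [HCO3⁻] + 2[CO3²⁻] = (α₁ + 2α₂)·DIC
At pH 6.66: [H⁺]/K1 = 10^-0.24 = 0.57544, K2/[H⁺] = 10^-3.71 = 0.00019498
α₁ = 1/(1 + 0.57544 + 0.00019498) = 1/1.5756 = 0.6347; α₂ = α₁·K2/[H⁺] = 0.0001237
α₁ + 2α₂ = 0.6349
DIC = CA / (α₁ + 2α₂) = 1.29 / 0.6349 = 2.03 mmol/L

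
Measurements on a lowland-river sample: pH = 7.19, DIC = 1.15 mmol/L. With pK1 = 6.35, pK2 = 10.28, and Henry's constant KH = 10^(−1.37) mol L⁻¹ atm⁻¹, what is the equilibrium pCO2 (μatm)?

α₀ = 1 / (1 + K1/[H⁺] + K1K2/[H⁺]²) = 1 / (1 + 10^+0.84 + 10^-2.25)
   = 1 / (1 + 6.9183 + 0.0056234) = 1/7.9239 = 0.1262
[CO2*] = α₀ × DIC = 0.1262 × 1.15 = 0.1451 mmol/L
pCO2 = [CO2*]/KH = 1.451×10^-4 / 4.266×10^-2 = 3400 μatm

pCO2 = 3400 μatm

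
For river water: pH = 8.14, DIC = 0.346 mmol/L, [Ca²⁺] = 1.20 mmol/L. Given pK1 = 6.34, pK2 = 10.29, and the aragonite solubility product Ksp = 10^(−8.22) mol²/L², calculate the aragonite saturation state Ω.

Ω = 0.477

α₂ = 1 / (1 + [H⁺]/K2 + [H⁺]²/(K1K2)) = 1 / (1 + 10^+2.15 + 10^+0.35)
   = 1 / (1 + 141.25 + 2.2387) = 1/144.49 = 0.006921
[CO3²⁻] = α₂ × DIC = 0.006921 × 0.346 = 0.002395 mmol/L = 2.395 μmol/L
Ksp = 10^(−8.22) = 6.026×10^-9
Ω = [Ca²⁺][CO3²⁻]/Ksp = (1.20×10^-3)(2.395×10^-6) / 6.026×10^-9 = 0.477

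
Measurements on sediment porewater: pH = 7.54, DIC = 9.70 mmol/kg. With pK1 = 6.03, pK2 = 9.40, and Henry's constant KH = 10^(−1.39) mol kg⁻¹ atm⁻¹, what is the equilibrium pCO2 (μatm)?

pCO2 = 7040 μatm

α₀ = 1 / (1 + K1/[H⁺] + K1K2/[H⁺]²) = 1 / (1 + 10^+1.51 + 10^-0.35)
   = 1 / (1 + 32.359 + 0.44668) = 1/33.806 = 0.02958
[CO2*] = α₀ × DIC = 0.02958 × 9.70 = 0.2869 mmol/kg
pCO2 = [CO2*]/KH = 2.869×10^-4 / 4.074×10^-2 = 7040 μatm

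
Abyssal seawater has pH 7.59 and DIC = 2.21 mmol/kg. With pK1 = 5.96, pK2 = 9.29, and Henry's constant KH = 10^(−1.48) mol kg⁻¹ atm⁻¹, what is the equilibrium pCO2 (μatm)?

α₀ = 1 / (1 + K1/[H⁺] + K1K2/[H⁺]²) = 1 / (1 + 10^+1.63 + 10^-0.07)
   = 1 / (1 + 42.658 + 0.85114) = 1/44.509 = 0.02247
[CO2*] = α₀ × DIC = 0.02247 × 2.21 = 0.04965 mmol/kg
pCO2 = [CO2*]/KH = 4.965×10^-5 / 3.311×10^-2 = 1500 μatm

pCO2 = 1500 μatm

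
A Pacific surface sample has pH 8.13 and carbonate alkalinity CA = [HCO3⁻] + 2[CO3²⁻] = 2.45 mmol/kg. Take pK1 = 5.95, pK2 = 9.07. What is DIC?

CA = [HCO3⁻] + 2[CO3²⁻] = (α₁ + 2α₂)·DIC
At pH 8.13: [H⁺]/K1 = 10^-2.18 = 0.0066069, K2/[H⁺] = 10^-0.94 = 0.11482
α₁ = 1/(1 + 0.0066069 + 0.11482) = 1/1.1214 = 0.8917; α₂ = α₁·K2/[H⁺] = 0.1024
α₁ + 2α₂ = 1.0965
DIC = CA / (α₁ + 2α₂) = 2.45 / 1.0965 = 2.23 mmol/kg

DIC = 2.23 mmol/kg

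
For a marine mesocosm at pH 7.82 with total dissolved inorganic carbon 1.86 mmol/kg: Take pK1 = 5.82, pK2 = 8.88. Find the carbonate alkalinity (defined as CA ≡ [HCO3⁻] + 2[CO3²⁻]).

CA = 1.99 mmol/kg

CA = [HCO3⁻] + 2[CO3²⁻] = (α₁ + 2α₂)·DIC
At pH 7.82: [H⁺]/K1 = 10^-2.00 = 0.010000, K2/[H⁺] = 10^-1.06 = 0.087096
α₁ = 1/(1 + 0.010000 + 0.087096) = 1/1.0971 = 0.9115; α₂ = α₁·K2/[H⁺] = 0.07939
α₁ + 2α₂ = 1.0703
CA = 1.0703 × 1.86 = 1.99 mmol/kg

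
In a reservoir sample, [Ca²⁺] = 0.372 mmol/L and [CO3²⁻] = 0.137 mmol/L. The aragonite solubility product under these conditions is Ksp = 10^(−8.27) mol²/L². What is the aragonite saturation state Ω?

Ω = 9.49

Ksp = 10^(−8.27) = 5.370×10^-9
Ω = [Ca²⁺][CO3²⁻]/Ksp = (0.372×10^-3)(0.137×10^-3) / 5.370×10^-9 = 9.49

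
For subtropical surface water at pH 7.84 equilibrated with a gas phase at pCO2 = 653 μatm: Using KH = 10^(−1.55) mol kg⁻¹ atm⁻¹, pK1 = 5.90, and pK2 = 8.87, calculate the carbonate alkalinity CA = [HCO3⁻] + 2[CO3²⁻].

CA = 1.90 mmol/kg

[CO2*] = KH · pCO2 = 10^(−1.55) × 653×10^-6 = 1.840×10^-5 mol/kg
α₀ = 1/(1 + K1/[H⁺] + K1K2/[H⁺]²) = 1/(1 + 10^+1.94 + 10^+0.91) = 0.01039
DIC = [CO2*]/α₀ = 1.840×10^-5 / 0.01039 = 1.771 mmol/kg
CA = (α₁ + 2α₂)·DIC = (0.9051 + 2×0.08447) × 1.771 = 1.90 mmol/kg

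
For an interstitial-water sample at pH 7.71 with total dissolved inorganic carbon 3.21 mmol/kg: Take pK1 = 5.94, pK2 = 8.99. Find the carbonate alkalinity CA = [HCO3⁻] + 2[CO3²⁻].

CA = [HCO3⁻] + 2[CO3²⁻] = (α₁ + 2α₂)·DIC
At pH 7.71: [H⁺]/K1 = 10^-1.77 = 0.016982, K2/[H⁺] = 10^-1.28 = 0.052481
α₁ = 1/(1 + 0.016982 + 0.052481) = 1/1.0695 = 0.9350; α₂ = α₁·K2/[H⁺] = 0.04907
α₁ + 2α₂ = 1.0332
CA = 1.0332 × 3.21 = 3.32 mmol/kg

CA = 3.32 mmol/kg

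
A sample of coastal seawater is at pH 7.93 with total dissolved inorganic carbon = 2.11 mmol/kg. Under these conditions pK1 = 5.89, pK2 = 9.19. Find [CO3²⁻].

[CO3²⁻] = 0.109 mmol/kg

α₂ = 1 / (1 + [H⁺]/K2 + [H⁺]²/(K1K2)) = 1 / (1 + 10^+1.26 + 10^-0.78)
   = 1 / (1 + 18.197 + 0.16596) = 1/19.363 = 0.05164
[CO3²⁻] = α₂ × DIC = 0.05164 × 2.11 = 0.109 mmol/kg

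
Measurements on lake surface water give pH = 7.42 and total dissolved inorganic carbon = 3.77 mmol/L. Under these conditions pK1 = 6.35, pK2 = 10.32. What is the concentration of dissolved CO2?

α₀ = 1 / (1 + K1/[H⁺] + K1K2/[H⁺]²) = 1 / (1 + 10^+1.07 + 10^-1.83)
   = 1 / (1 + 11.749 + 0.014791) = 1/12.764 = 0.07835
[CO2*] = α₀ × DIC = 0.07835 × 3.77 = 0.295 mmol/L

[CO2*] = 0.295 mmol/L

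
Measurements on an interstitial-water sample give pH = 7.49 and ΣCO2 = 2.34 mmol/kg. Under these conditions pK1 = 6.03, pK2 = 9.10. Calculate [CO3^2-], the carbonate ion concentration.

α₂ = 1 / (1 + [H⁺]/K2 + [H⁺]²/(K1K2)) = 1 / (1 + 10^+1.61 + 10^+0.15)
   = 1 / (1 + 40.738 + 1.4125) = 1/43.151 = 0.02317
[CO3²⁻] = α₂ × DIC = 0.02317 × 2.34 = 0.0542 mmol/kg

[CO3²⁻] = 0.0542 mmol/kg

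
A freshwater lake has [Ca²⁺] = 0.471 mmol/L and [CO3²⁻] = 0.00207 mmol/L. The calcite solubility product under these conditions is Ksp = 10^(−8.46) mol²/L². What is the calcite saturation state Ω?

Ksp = 10^(−8.46) = 3.467×10^-9
Ω = [Ca²⁺][CO3²⁻]/Ksp = (0.471×10^-3)(0.00207×10^-3) / 3.467×10^-9 = 0.281

Ω = 0.281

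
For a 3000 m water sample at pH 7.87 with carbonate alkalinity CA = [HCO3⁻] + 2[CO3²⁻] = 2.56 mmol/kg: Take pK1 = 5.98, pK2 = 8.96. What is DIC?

DIC = 2.41 mmol/kg

CA = [HCO3⁻] + 2[CO3²⁻] = (α₁ + 2α₂)·DIC
At pH 7.87: [H⁺]/K1 = 10^-1.89 = 0.012882, K2/[H⁺] = 10^-1.09 = 0.081283
α₁ = 1/(1 + 0.012882 + 0.081283) = 1/1.0942 = 0.9139; α₂ = α₁·K2/[H⁺] = 0.07429
α₁ + 2α₂ = 1.0625
DIC = CA / (α₁ + 2α₂) = 2.56 / 1.0625 = 2.41 mmol/kg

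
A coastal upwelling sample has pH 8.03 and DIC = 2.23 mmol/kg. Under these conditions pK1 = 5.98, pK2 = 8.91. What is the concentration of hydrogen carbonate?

[HCO3⁻] = 1.95 mmol/kg

α₁ = 1 / (1 + [H⁺]/K1 + K2/[H⁺]) = 1 / (1 + 10^-2.05 + 10^-0.88)
   = 1 / (1 + 0.0089125 + 0.13183) = 1/1.1407 = 0.8766
[HCO3⁻] = α₁ × DIC = 0.8766 × 2.23 = 1.95 mmol/kg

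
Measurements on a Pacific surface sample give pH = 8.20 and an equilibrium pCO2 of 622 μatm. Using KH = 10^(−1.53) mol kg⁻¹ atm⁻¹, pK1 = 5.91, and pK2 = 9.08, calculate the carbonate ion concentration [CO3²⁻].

[CO2*] = KH · pCO2 = 10^(−1.53) × 622×10^-6 = 1.836×10^-5 mol/kg
α₀ = 1/(1 + K1/[H⁺] + K1K2/[H⁺]²) = 1/(1 + 10^+2.29 + 10^+1.41) = 0.004511
DIC = [CO2*]/α₀ = 1.836×10^-5 / 0.004511 = 4.069 mmol/kg
[CO3²⁻] = α₂·DIC; α₂ = 0.1159, so [CO3²⁻] = 0.1159 × 4.069 = 0.472 mmol/kg

[CO3²⁻] = 0.472 mmol/kg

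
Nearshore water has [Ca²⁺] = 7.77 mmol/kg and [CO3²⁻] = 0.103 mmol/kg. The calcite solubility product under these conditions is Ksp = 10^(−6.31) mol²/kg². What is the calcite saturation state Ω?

Ω = 1.63

Ksp = 10^(−6.31) = 4.898×10^-7
Ω = [Ca²⁺][CO3²⁻]/Ksp = (7.77×10^-3)(0.103×10^-3) / 4.898×10^-7 = 1.63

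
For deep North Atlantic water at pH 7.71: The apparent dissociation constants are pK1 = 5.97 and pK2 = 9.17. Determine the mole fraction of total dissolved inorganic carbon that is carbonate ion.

α₂ = 1 / (1 + [H⁺]/K2 + [H⁺]²/(K1K2)) = 1 / (1 + 10^+1.46 + 10^-0.28)
   = 1 / (1 + 28.840 + 0.52481) = 1/30.365 = 0.03293

α₂ = 0.0329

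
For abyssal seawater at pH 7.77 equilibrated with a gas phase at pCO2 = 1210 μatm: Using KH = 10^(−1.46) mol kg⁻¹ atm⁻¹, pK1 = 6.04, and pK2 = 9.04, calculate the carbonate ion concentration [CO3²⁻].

[CO2*] = KH · pCO2 = 10^(−1.46) × 1210×10^-6 = 4.196×10^-5 mol/kg
α₀ = 1/(1 + K1/[H⁺] + K1K2/[H⁺]²) = 1/(1 + 10^+1.73 + 10^+0.46) = 0.01736
DIC = [CO2*]/α₀ = 4.196×10^-5 / 0.01736 = 2.416 mmol/kg
[CO3²⁻] = α₂·DIC; α₂ = 0.05008, so [CO3²⁻] = 0.05008 × 2.416 = 0.121 mmol/kg

[CO3²⁻] = 0.121 mmol/kg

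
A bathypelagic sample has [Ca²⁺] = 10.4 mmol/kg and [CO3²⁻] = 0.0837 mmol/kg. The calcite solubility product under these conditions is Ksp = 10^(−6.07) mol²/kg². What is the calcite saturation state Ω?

Ksp = 10^(−6.07) = 8.511×10^-7
Ω = [Ca²⁺][CO3²⁻]/Ksp = (10.4×10^-3)(0.0837×10^-3) / 8.511×10^-7 = 1.02

Ω = 1.02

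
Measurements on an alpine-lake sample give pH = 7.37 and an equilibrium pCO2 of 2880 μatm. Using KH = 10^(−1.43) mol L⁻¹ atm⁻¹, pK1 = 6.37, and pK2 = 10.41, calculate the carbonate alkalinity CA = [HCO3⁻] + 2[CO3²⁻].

[CO2*] = KH · pCO2 = 10^(−1.43) × 2880×10^-6 = 1.070×10^-4 mol/L
α₀ = 1/(1 + K1/[H⁺] + K1K2/[H⁺]²) = 1/(1 + 10^+1.00 + 10^-2.04) = 0.09083
DIC = [CO2*]/α₀ = 1.070×10^-4 / 0.09083 = 1.178 mmol/L
CA = (α₁ + 2α₂)·DIC = (0.9083 + 2×0.0008284) × 1.178 = 1.07 mmol/L

CA = 1.07 mmol/L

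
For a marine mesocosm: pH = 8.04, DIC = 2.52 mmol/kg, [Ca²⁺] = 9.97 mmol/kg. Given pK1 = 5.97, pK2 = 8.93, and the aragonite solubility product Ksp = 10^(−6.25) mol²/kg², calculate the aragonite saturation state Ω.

Ω = 5.06

α₂ = 1 / (1 + [H⁺]/K2 + [H⁺]²/(K1K2)) = 1 / (1 + 10^+0.89 + 10^-1.18)
   = 1 / (1 + 7.7625 + 0.066069) = 1/8.8285 = 0.1133
[CO3²⁻] = α₂ × DIC = 0.1133 × 2.52 = 0.2854 mmol/kg
Ksp = 10^(−6.25) = 5.623×10^-7
Ω = [Ca²⁺][CO3²⁻]/Ksp = (9.97×10^-3)(2.854×10^-4) / 5.623×10^-7 = 5.06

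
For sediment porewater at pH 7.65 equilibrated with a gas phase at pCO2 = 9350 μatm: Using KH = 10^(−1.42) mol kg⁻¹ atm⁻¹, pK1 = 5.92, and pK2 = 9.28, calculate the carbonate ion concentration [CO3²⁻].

[CO2*] = KH · pCO2 = 10^(−1.42) × 9350×10^-6 = 3.555×10^-4 mol/kg
α₀ = 1/(1 + K1/[H⁺] + K1K2/[H⁺]²) = 1/(1 + 10^+1.73 + 10^+0.10) = 0.01787
DIC = [CO2*]/α₀ = 3.555×10^-4 / 0.01787 = 19.89 mmol/kg
[CO3²⁻] = α₂·DIC; α₂ = 0.02250, so [CO3²⁻] = 0.02250 × 19.89 = 0.448 mmol/kg

[CO3²⁻] = 0.448 mmol/kg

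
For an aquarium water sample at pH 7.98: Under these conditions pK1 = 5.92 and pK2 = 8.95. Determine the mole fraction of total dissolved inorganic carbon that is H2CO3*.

α₀ = 1 / (1 + K1/[H⁺] + K1K2/[H⁺]²) = 1 / (1 + 10^+2.06 + 10^+1.09)
   = 1 / (1 + 114.82 + 12.303) = 1/128.12 = 0.007805

α₀ = 0.00781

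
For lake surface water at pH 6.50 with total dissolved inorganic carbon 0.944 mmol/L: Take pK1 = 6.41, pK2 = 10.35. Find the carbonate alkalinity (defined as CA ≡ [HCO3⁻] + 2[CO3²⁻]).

CA = [HCO3⁻] + 2[CO3²⁻] = (α₁ + 2α₂)·DIC
At pH 6.50: [H⁺]/K1 = 10^-0.09 = 0.81283, K2/[H⁺] = 10^-3.85 = 0.00014125
α₁ = 1/(1 + 0.81283 + 0.00014125) = 1/1.8130 = 0.5516; α₂ = α₁·K2/[H⁺] = 7.791×10^-5
α₁ + 2α₂ = 0.5517
CA = 0.5517 × 0.944 = 0.521 mmol/L

CA = 0.521 mmol/L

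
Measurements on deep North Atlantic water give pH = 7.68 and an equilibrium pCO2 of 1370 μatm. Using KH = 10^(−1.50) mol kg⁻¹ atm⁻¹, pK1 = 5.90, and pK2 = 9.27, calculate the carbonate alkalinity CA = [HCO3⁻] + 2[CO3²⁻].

[CO2*] = KH · pCO2 = 10^(−1.50) × 1370×10^-6 = 4.332×10^-5 mol/kg
α₀ = 1/(1 + K1/[H⁺] + K1K2/[H⁺]²) = 1/(1 + 10^+1.78 + 10^+0.19) = 0.01592
DIC = [CO2*]/α₀ = 4.332×10^-5 / 0.01592 = 2.721 mmol/kg
CA = (α₁ + 2α₂)·DIC = (0.9594 + 2×0.02466) × 2.721 = 2.74 mmol/kg

CA = 2.74 mmol/kg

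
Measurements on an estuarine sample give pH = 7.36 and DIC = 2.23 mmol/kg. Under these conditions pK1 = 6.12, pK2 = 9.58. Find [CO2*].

α₀ = 1 / (1 + K1/[H⁺] + K1K2/[H⁺]²) = 1 / (1 + 10^+1.24 + 10^-0.98)
   = 1 / (1 + 17.378 + 0.10471) = 1/18.483 = 0.05410
[CO2*] = α₀ × DIC = 0.05410 × 2.23 = 0.121 mmol/kg

[CO2*] = 0.121 mmol/kg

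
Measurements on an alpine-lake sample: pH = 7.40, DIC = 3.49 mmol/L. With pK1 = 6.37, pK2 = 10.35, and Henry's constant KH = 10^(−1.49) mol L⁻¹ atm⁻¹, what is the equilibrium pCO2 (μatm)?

α₀ = 1 / (1 + K1/[H⁺] + K1K2/[H⁺]²) = 1 / (1 + 10^+1.03 + 10^-1.92)
   = 1 / (1 + 10.715 + 0.012023) = 1/11.727 = 0.08527
[CO2*] = α₀ × DIC = 0.08527 × 3.49 = 0.2976 mmol/L
pCO2 = [CO2*]/KH = 2.976×10^-4 / 3.236×10^-2 = 9200 μatm

pCO2 = 9200 μatm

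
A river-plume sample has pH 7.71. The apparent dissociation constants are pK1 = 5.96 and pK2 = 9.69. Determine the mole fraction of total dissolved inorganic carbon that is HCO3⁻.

α₁ = 0.973

α₁ = 1 / (1 + [H⁺]/K1 + K2/[H⁺]) = 1 / (1 + 10^-1.75 + 10^-1.98)
   = 1 / (1 + 0.017783 + 0.010471) = 1/1.0283 = 0.9725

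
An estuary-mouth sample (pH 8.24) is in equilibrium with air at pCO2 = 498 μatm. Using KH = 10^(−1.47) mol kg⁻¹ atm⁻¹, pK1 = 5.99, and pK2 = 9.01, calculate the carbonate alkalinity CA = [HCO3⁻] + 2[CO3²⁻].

CA = 4.02 mmol/kg

[CO2*] = KH · pCO2 = 10^(−1.47) × 498×10^-6 = 1.687×10^-5 mol/kg
α₀ = 1/(1 + K1/[H⁺] + K1K2/[H⁺]²) = 1/(1 + 10^+2.25 + 10^+1.48) = 0.004784
DIC = [CO2*]/α₀ = 1.687×10^-5 / 0.004784 = 3.527 mmol/kg
CA = (α₁ + 2α₂)·DIC = (0.8507 + 2×0.1445) × 3.527 = 4.02 mmol/kg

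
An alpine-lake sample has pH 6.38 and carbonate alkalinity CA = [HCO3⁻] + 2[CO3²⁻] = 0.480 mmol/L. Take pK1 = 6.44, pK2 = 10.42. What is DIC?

CA = [HCO3⁻] + 2[CO3²⁻] = (α₁ + 2α₂)·DIC
At pH 6.38: [H⁺]/K1 = 10^0.06 = 1.1482, K2/[H⁺] = 10^-4.04 = 9.1201×10^-5
α₁ = 1/(1 + 1.1482 + 9.1201×10^-5) = 1/2.1482 = 0.4655; α₂ = α₁·K2/[H⁺] = 4.245×10^-5
α₁ + 2α₂ = 0.4656
DIC = CA / (α₁ + 2α₂) = 0.480 / 0.4656 = 1.03 mmol/L

DIC = 1.03 mmol/L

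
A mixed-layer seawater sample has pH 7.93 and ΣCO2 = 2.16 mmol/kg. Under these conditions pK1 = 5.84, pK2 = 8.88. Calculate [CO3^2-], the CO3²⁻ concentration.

[CO3²⁻] = 0.216 mmol/kg

α₂ = 1 / (1 + [H⁺]/K2 + [H⁺]²/(K1K2)) = 1 / (1 + 10^+0.95 + 10^-1.14)
   = 1 / (1 + 8.9125 + 0.072444) = 1/9.9850 = 0.1002
[CO3²⁻] = α₂ × DIC = 0.1002 × 2.16 = 0.216 mmol/kg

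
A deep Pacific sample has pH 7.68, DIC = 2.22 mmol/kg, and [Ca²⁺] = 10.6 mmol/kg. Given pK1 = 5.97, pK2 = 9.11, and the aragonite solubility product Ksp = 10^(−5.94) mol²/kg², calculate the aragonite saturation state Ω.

Ω = 0.721

α₂ = 1 / (1 + [H⁺]/K2 + [H⁺]²/(K1K2)) = 1 / (1 + 10^+1.43 + 10^-0.28)
   = 1 / (1 + 26.915 + 0.52481) = 1/28.440 = 0.03516
[CO3²⁻] = α₂ × DIC = 0.03516 × 2.22 = 0.07806 mmol/kg
Ksp = 10^(−5.94) = 1.148×10^-6
Ω = [Ca²⁺][CO3²⁻]/Ksp = (10.6×10^-3)(7.806×10^-5) / 1.148×10^-6 = 0.721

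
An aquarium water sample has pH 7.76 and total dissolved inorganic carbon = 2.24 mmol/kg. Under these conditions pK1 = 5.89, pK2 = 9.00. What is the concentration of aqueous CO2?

[CO2*] = 0.0282 mmol/kg

α₀ = 1 / (1 + K1/[H⁺] + K1K2/[H⁺]²) = 1 / (1 + 10^+1.87 + 10^+0.63)
   = 1 / (1 + 74.131 + 4.2658) = 1/79.397 = 0.01259
[CO2*] = α₀ × DIC = 0.01259 × 2.24 = 0.0282 mmol/kg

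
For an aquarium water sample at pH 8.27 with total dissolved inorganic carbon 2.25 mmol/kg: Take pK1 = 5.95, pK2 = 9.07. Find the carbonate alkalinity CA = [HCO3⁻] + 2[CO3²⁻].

CA = [HCO3⁻] + 2[CO3²⁻] = (α₁ + 2α₂)·DIC
At pH 8.27: [H⁺]/K1 = 10^-2.32 = 0.0047863, K2/[H⁺] = 10^-0.80 = 0.15849
α₁ = 1/(1 + 0.0047863 + 0.15849) = 1/1.1633 = 0.8596; α₂ = α₁·K2/[H⁺] = 0.1362
α₁ + 2α₂ = 1.1321
CA = 1.1321 × 2.25 = 2.55 mmol/kg

CA = 2.55 mmol/kg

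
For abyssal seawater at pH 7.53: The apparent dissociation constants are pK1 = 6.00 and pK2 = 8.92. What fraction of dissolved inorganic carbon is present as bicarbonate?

α₁ = 1 / (1 + [H⁺]/K1 + K2/[H⁺]) = 1 / (1 + 10^-1.53 + 10^-1.39)
   = 1 / (1 + 0.029512 + 0.040738) = 1/1.0703 = 0.9344

α₁ = 0.934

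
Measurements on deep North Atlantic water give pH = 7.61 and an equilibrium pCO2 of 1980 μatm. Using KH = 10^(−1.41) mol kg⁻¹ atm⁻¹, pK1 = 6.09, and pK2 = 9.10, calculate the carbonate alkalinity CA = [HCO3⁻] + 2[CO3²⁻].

[CO2*] = KH · pCO2 = 10^(−1.41) × 1980×10^-6 = 7.703×10^-5 mol/kg
α₀ = 1/(1 + K1/[H⁺] + K1K2/[H⁺]²) = 1/(1 + 10^+1.52 + 10^+0.03) = 0.02842
DIC = [CO2*]/α₀ = 7.703×10^-5 / 0.02842 = 2.710 mmol/kg
CA = (α₁ + 2α₂)·DIC = (0.9411 + 2×0.03045) × 2.710 = 2.72 mmol/kg

CA = 2.72 mmol/kg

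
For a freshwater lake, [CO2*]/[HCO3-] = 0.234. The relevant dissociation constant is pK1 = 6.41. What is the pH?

pH = 7.04

From K1 = [H⁺][HCO3-]/[CO2*]:  pH = pK1 − log₁₀([CO2*]/[HCO3-])
log₁₀(0.234) = -0.631
pH = 6.41 − (-0.631) = 7.04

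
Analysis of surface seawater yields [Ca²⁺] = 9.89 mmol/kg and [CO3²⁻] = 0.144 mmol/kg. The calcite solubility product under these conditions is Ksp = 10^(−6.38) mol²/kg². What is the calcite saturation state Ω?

Ω = 3.42

Ksp = 10^(−6.38) = 4.169×10^-7
Ω = [Ca²⁺][CO3²⁻]/Ksp = (9.89×10^-3)(0.144×10^-3) / 4.169×10^-7 = 3.42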